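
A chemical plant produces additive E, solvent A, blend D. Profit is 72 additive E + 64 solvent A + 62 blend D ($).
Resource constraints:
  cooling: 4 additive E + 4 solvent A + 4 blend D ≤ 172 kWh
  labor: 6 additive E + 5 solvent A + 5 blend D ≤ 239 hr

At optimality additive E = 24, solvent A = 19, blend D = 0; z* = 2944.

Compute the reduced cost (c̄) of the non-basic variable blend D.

Both cooling and labor are binding at x*.
Dual feasibility on the basic columns requires 4·y_cooling + 6·y_labor = 72, 4·y_cooling + 5·y_labor = 64.
→ y_cooling = 6 and y_labor = 8.
Reduced cost of blend D: c₃ − yᵀa₃ = 62 − (6·4 + 8·5) = 62 − 64 = -2.

-2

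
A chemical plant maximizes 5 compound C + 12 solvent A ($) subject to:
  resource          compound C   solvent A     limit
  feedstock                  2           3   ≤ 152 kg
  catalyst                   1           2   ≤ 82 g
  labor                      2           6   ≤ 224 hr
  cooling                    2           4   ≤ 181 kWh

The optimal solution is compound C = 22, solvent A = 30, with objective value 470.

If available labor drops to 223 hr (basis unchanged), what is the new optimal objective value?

469

Binding: catalyst and labor. Non-binding: feedstock (18 unused), cooling (17 unused).
By complementary slackness, y = 0 for the non-binding constraints.
From A_Bᵀ y = c: 1·y_catalyst + 2·y_labor = 5; 2·y_catalyst + 6·y_labor = 12.
This yields shadow prices y_catalyst = 3, y_labor = 1.
Δz = y_labor·Δb = 1 × (-1) = -1, so new z* = 470 − 1 = 469.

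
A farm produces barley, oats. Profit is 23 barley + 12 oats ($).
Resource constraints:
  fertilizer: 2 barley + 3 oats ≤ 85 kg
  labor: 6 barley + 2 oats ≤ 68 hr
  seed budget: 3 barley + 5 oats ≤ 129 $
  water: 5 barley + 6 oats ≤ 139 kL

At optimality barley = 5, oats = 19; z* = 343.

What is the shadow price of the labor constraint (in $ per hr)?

3

At the optimum: fertilizer uses 67 of 85 (slack = 18); labor uses 68 of 68 (binding); seed budget uses 110 of 129 (slack = 19); water uses 139 of 139 (binding).
By complementary slackness, y = 0 for the non-binding constraints.
From A_Bᵀ y = c: 6·y_labor + 5·y_water = 23; 2·y_labor + 6·y_water = 12.
Solving: y_labor = 3, y_water = 1.
Shadow price of labor = 3.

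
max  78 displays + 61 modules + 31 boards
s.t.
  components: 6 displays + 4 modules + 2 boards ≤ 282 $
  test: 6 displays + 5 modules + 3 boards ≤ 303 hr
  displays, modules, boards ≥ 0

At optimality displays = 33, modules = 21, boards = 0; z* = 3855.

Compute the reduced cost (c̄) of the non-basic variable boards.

At the optimum: components uses 282 of 282 (binding); test uses 303 of 303 (binding).
Dual feasibility on the basic columns requires 6·y_components + 6·y_test = 78, 4·y_components + 5·y_test = 61.
Solving: y_components = 4, y_test = 9.
Reduced cost of boards: c₃ − yᵀa₃ = 31 − (4·2 + 9·3) = 31 − 35 = -4.

-4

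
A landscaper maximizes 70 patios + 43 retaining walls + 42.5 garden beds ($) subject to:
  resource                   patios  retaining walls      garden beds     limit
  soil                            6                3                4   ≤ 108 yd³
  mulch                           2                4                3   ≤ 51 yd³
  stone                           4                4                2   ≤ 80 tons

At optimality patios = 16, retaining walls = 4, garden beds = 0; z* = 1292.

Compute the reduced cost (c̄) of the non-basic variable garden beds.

Check each constraint at x*: soil 108/108 (tight); mulch 48/51 (slack 3); stone 80/80 (tight).
By complementary slackness, y = 0 for the non-binding constraint.
The binding rows give the dual system: 6·y_soil + 4·y_stone = 70 and 3·y_soil + 4·y_stone = 43.
→ y_soil = 9 and y_stone = 4.
Reduced cost of garden beds: c₃ − yᵀa₃ = 42.5 − (9·4 + 4·2) = 42.5 − 44 = -1.5.

-1.5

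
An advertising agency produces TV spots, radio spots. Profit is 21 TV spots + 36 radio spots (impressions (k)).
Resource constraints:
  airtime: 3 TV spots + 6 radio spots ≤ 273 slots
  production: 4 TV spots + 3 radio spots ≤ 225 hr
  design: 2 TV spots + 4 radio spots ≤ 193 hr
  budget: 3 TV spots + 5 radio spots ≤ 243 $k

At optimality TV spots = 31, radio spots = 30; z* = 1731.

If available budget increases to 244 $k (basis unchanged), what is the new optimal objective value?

1737

Check each constraint at x*: airtime 273/273 (tight); production 214/225 (slack 11); design 182/193 (slack 11); budget 243/243 (tight).
Since production, design are not tight, their duals are 0.
From A_Bᵀ y = c: 3·y_airtime + 3·y_budget = 21; 6·y_airtime + 5·y_budget = 36.
Solving: y_airtime = 1, y_budget = 6.
Δz = y_budget·Δb = 6 × (1) = 6, so new z* = 1731 + 6 = 1737.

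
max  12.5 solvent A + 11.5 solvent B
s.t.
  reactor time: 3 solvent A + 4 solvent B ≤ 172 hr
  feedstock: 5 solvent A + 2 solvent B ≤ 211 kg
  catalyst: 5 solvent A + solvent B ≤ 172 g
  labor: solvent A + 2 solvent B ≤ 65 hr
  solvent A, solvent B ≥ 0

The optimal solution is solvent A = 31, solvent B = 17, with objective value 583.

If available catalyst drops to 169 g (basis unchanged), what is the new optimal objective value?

At the optimum: reactor time uses 161 of 172 (slack = 11); feedstock uses 189 of 211 (slack = 22); catalyst uses 172 of 172 (binding); labor uses 65 of 65 (binding).
Slack constraints have shadow price 0 (complementary slackness).
From A_Bᵀ y = c: 5·y_catalyst + 1·y_labor = 12.5; 1·y_catalyst + 2·y_labor = 11.5.
Solving: y_catalyst = 1.5, y_labor = 5.
Δz = y_catalyst·Δb = 1.5 × (-3) = -4.5, so new z* = 583 − 4.5 = 578.5.

578.5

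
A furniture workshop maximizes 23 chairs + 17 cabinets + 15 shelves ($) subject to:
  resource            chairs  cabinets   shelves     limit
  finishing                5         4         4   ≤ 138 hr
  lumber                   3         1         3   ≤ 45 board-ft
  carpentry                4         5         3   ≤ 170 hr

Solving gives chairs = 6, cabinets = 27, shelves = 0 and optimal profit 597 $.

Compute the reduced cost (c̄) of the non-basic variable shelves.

At the optimum: finishing uses 138 of 138 (binding); lumber uses 45 of 45 (binding); carpentry uses 159 of 170 (slack = 11).
Since carpentry is not tight, its dual is 0.
From A_Bᵀ y = c: 5·y_finishing + 3·y_lumber = 23; 4·y_finishing + 1·y_lumber = 17.
→ y_finishing = 4 and y_lumber = 1.
Reduced cost of shelves: c₃ − yᵀa₃ = 15 − (4·4 + 1·3) = 15 − 19 = -4.

-4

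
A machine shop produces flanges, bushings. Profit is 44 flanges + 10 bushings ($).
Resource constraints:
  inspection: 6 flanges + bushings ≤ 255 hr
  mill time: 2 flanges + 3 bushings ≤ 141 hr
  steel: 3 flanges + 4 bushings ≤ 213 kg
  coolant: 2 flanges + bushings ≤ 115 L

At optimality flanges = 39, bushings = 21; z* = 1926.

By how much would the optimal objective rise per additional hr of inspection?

Binding: inspection and mill time. Non-binding: steel (12 unused), coolant (16 unused).
By complementary slackness, y = 0 for the non-binding constraints.
The binding rows give the dual system: 6·y_inspection + 2·y_mill time = 44 and 1·y_inspection + 3·y_mill time = 10.
→ y_inspection = 7 and y_mill time = 1.
Shadow price of inspection = 7.

7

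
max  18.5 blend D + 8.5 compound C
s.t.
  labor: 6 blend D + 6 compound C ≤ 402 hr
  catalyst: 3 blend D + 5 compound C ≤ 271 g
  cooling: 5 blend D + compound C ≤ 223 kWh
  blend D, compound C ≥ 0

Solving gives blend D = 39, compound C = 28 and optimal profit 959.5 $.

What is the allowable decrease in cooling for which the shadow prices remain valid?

Binding constraints: labor, cooling. The basis is B = [[6,6],[5,1]] with det -24.
Per unit decrease in cooling, x* moves by d = (-0.25, 0.25).
The basis stays optimal until catalyst becomes binding; allowable decrease = 28 kWh.

28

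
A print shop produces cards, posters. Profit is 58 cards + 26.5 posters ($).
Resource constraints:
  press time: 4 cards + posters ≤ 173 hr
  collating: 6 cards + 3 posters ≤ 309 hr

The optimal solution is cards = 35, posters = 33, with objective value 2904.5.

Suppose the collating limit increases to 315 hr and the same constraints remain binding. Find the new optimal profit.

2952.5

Check each constraint at x*: press time 173/173 (tight); collating 309/309 (tight).
The binding rows give the dual system: 4·y_press time + 6·y_collating = 58 and 1·y_press time + 3·y_collating = 26.5.
This yields shadow prices y_press time = 2.5, y_collating = 8.
Δz = y_collating·Δb = 8 × (6) = 48, so new z* = 2904.5 + 48 = 2952.5.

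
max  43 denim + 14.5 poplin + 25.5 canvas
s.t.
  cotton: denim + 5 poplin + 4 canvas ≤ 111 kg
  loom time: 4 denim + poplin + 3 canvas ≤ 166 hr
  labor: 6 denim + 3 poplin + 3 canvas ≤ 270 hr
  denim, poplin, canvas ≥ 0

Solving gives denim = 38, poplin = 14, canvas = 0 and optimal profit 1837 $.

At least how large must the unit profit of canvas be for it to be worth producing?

28.5

Binding: loom time and labor. Non-binding: cotton (3 unused).
Slack constraints have shadow price 0 (complementary slackness).
From A_Bᵀ y = c: 4·y_loom time + 6·y_labor = 43; 1·y_loom time + 3·y_labor = 14.5.
Solving: y_loom time = 7, y_labor = 2.5.
canvas enters the basis when its profit ≥ yᵀa₃ = 7·3 + 2.5·3 = 28.5.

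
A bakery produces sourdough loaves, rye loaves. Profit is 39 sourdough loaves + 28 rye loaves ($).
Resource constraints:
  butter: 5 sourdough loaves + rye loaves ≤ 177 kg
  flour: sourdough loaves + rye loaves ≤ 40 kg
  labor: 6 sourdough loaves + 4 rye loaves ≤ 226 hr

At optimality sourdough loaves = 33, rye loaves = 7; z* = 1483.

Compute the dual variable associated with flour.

At the optimum: butter uses 172 of 177 (slack = 5); flour uses 40 of 40 (binding); labor uses 226 of 226 (binding).
Since butter is not tight, its dual is 0.
Dual feasibility on the basic columns requires 1·y_flour + 6·y_labor = 39, 1·y_flour + 4·y_labor = 28.
This yields shadow prices y_flour = 6, y_labor = 5.5.
Shadow price of flour = 6.

6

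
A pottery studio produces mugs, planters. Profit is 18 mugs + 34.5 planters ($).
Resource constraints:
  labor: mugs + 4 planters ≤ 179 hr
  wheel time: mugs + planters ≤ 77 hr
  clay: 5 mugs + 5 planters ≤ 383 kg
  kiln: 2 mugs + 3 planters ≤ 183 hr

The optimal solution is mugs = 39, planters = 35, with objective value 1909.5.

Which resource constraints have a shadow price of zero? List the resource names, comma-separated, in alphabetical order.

labor: 179/179 (binding)
wheel time: 74/77 (slack 3)
clay: 370/383 (slack 13)
kiln: 183/183 (binding)
By complementary slackness, a constraint with positive slack has shadow price 0 → clay, wheel time.

clay, wheel time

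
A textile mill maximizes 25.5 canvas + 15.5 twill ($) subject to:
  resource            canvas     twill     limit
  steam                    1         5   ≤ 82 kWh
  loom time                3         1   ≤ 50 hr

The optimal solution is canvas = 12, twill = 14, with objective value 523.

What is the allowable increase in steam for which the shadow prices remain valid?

Binding constraints: steam, loom time. The basis is B = [[1,5],[3,1]] with det -14.
Per unit increase in steam, x* moves by d = (-0.0714, 0.2143).
The basis stays optimal until canvas reaches 0; allowable increase = 168 kWh.

168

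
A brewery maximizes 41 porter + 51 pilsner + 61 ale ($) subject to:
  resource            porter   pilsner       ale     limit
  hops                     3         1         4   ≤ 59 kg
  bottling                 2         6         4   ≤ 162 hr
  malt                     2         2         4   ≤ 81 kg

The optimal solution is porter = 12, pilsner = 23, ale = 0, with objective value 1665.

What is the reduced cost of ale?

-3

At the optimum: hops uses 59 of 59 (binding); bottling uses 162 of 162 (binding); malt uses 70 of 81 (slack = 11).
By complementary slackness, y = 0 for the non-binding constraint.
Dual feasibility on the basic columns requires 3·y_hops + 2·y_bottling = 41, 1·y_hops + 6·y_bottling = 51.
→ y_hops = 9 and y_bottling = 7.
Reduced cost of ale: c₃ − yᵀa₃ = 61 − (9·4 + 7·4) = 61 − 64 = -3.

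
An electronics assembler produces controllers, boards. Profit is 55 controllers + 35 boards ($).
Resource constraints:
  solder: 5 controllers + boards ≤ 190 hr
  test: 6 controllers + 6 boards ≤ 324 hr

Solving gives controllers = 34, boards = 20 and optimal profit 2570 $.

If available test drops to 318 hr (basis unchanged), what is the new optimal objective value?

2540

At the optimum: solder uses 190 of 190 (binding); test uses 324 of 324 (binding).
Dual feasibility on the basic columns requires 5·y_solder + 6·y_test = 55, 1·y_solder + 6·y_test = 35.
→ y_solder = 5 and y_test = 5.
Δz = y_test·Δb = 5 × (-6) = -30, so new z* = 2570 − 30 = 2540.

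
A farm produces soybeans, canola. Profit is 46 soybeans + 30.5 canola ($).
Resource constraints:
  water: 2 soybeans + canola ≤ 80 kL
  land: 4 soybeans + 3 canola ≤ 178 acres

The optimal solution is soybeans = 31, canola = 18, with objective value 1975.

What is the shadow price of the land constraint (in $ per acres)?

7.5

At the optimum: water uses 80 of 80 (binding); land uses 178 of 178 (binding).
Dual feasibility on the basic columns requires 2·y_water + 4·y_land = 46, 1·y_water + 3·y_land = 30.5.
This yields shadow prices y_water = 8, y_land = 7.5.
Shadow price of land = 7.5.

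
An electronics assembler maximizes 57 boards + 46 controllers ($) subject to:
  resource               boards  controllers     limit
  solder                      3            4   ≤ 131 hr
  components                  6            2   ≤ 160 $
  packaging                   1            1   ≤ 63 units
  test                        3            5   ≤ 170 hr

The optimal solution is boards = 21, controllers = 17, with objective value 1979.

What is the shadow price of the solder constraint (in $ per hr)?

Binding: solder and components. Non-binding: packaging (25 unused), test (22 unused).
By complementary slackness, y = 0 for the non-binding constraints.
Dual feasibility on the basic columns requires 3·y_solder + 6·y_components = 57, 4·y_solder + 2·y_components = 46.
Solving: y_solder = 9, y_components = 5.
Shadow price of solder = 9.

9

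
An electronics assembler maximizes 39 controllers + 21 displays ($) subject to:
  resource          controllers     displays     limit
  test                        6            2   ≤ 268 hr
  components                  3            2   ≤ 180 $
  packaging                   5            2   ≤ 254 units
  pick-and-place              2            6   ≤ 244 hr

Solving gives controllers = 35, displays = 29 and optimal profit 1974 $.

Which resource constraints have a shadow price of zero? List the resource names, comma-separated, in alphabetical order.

test: 268/268 (binding)
components: 163/180 (slack 17)
packaging: 233/254 (slack 21)
pick-and-place: 244/244 (binding)
By complementary slackness, a constraint with positive slack has shadow price 0 → components, packaging.

components, packaging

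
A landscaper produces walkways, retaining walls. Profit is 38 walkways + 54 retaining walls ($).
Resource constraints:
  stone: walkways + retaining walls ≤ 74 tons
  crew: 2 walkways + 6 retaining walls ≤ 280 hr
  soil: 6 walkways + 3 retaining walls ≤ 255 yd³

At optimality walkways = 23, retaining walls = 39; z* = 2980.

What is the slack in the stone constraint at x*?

stone used = 1·23 + 1·39 = 62; slack = 74 − 62 = 12.

12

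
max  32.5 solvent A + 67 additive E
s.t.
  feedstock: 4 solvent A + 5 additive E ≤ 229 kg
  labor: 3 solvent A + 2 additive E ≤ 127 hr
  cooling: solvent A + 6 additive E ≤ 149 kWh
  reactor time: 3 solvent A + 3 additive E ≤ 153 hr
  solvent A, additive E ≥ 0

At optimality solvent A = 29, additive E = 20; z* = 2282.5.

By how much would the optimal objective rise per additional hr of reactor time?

Check each constraint at x*: feedstock 216/229 (slack 13); labor 127/127 (tight); cooling 149/149 (tight); reactor time 147/153 (slack 6).
By complementary slackness, y = 0 for the non-binding constraints.
Dual feasibility on the basic columns requires 3·y_labor + 1·y_cooling = 32.5, 2·y_labor + 6·y_cooling = 67.
This yields shadow prices y_labor = 8, y_cooling = 8.5.
Shadow price of reactor time = 0.

0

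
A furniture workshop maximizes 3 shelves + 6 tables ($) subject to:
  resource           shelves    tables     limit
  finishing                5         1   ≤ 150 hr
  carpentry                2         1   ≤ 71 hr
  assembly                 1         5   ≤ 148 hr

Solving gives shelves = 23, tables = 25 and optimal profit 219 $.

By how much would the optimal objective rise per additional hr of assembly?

1

Check each constraint at x*: finishing 140/150 (slack 10); carpentry 71/71 (tight); assembly 148/148 (tight).
Since finishing is not tight, its dual is 0.
Dual feasibility on the basic columns requires 2·y_carpentry + 1·y_assembly = 3, 1·y_carpentry + 5·y_assembly = 6.
Solving: y_carpentry = 1, y_assembly = 1.
Shadow price of assembly = 1.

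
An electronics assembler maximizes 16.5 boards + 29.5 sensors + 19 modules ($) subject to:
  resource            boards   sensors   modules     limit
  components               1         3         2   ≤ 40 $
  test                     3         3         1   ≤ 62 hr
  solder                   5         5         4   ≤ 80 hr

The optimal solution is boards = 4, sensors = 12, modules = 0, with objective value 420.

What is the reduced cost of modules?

Binding: components and solder. Non-binding: test (14 unused).
By complementary slackness, y = 0 for the non-binding constraint.
From A_Bᵀ y = c: 1·y_components + 5·y_solder = 16.5; 3·y_components + 5·y_solder = 29.5.
This yields shadow prices y_components = 6.5, y_solder = 2.
Reduced cost of modules: c₃ − yᵀa₃ = 19 − (6.5·2 + 2·4) = 19 − 21 = -2.

-2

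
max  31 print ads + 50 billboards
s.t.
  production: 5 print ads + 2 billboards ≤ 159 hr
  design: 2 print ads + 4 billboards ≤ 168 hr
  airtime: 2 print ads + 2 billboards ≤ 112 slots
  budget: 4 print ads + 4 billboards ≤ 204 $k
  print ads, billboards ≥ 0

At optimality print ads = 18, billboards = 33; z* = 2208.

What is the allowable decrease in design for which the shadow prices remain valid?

Binding constraints: design, budget. The basis is B = [[2,4],[4,4]] with det -8.
Per unit decrease in design, x* moves by d = (0.5, -0.5).
The basis stays optimal until production becomes binding; allowable decrease = 2 hr.

2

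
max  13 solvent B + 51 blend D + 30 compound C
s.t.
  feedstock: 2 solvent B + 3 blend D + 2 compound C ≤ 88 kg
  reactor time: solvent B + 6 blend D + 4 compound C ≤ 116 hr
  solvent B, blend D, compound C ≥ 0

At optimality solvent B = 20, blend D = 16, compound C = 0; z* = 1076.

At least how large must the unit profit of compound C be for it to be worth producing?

Check each constraint at x*: feedstock 88/88 (tight); reactor time 116/116 (tight).
The binding rows give the dual system: 2·y_feedstock + 1·y_reactor time = 13 and 3·y_feedstock + 6·y_reactor time = 51.
→ y_feedstock = 3 and y_reactor time = 7.
compound C enters the basis when its profit ≥ yᵀa₃ = 3·2 + 7·4 = 34.

34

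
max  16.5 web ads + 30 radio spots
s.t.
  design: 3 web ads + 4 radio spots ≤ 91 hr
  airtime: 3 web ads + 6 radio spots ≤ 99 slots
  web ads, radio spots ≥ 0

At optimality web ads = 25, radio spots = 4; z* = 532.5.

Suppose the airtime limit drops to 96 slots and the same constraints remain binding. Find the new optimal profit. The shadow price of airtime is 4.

520.5

Δb = -3, so new z* = 532.5 + (4)·(-3) = 532.5 − 12 = 520.5.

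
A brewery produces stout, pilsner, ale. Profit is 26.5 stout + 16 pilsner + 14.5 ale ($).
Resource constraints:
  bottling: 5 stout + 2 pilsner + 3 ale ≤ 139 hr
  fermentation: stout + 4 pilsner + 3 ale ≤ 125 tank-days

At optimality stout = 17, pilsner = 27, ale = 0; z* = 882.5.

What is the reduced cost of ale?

Check each constraint at x*: bottling 139/139 (tight); fermentation 125/125 (tight).
From A_Bᵀ y = c: 5·y_bottling + 1·y_fermentation = 26.5; 2·y_bottling + 4·y_fermentation = 16.
Solving: y_bottling = 5, y_fermentation = 1.5.
Reduced cost of ale: c₃ − yᵀa₃ = 14.5 − (5·3 + 1.5·3) = 14.5 − 19.5 = -5.

-5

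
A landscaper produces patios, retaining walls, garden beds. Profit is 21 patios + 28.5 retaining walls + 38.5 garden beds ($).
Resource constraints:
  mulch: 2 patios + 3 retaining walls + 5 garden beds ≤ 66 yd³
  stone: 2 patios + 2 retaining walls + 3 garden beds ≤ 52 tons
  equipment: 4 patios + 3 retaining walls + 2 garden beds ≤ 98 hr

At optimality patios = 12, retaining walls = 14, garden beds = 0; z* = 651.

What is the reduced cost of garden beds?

-8

At the optimum: mulch uses 66 of 66 (binding); stone uses 52 of 52 (binding); equipment uses 90 of 98 (slack = 8).
Since equipment is not tight, its dual is 0.
Dual feasibility on the basic columns requires 2·y_mulch + 2·y_stone = 21, 3·y_mulch + 2·y_stone = 28.5.
→ y_mulch = 7.5 and y_stone = 3.
Reduced cost of garden beds: c₃ − yᵀa₃ = 38.5 − (7.5·5 + 3·3) = 38.5 − 46.5 = -8.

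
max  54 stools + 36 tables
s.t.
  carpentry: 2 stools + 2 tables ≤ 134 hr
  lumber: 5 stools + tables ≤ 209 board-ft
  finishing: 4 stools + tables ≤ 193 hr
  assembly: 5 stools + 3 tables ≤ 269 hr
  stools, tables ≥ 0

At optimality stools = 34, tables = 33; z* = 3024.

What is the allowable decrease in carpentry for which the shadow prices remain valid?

2.4

Binding constraints: carpentry, assembly. The basis is B = [[2,2],[5,3]] with det -4.
Per unit decrease in carpentry, x* moves by d = (0.75, -1.25).
The basis stays optimal until lumber becomes binding; allowable decrease = 2.4 hr.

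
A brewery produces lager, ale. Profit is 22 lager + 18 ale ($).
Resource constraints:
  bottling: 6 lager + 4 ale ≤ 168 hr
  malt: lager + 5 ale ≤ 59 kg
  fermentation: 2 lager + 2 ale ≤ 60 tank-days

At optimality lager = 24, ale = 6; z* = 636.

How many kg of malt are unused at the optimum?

malt used = 1·24 + 5·6 = 54; slack = 59 − 54 = 5.

5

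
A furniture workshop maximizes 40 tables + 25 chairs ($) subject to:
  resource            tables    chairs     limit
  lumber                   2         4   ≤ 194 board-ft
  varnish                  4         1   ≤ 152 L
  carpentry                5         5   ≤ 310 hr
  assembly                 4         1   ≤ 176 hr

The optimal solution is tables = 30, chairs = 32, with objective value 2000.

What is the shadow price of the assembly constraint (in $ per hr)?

At the optimum: lumber uses 188 of 194 (slack = 6); varnish uses 152 of 152 (binding); carpentry uses 310 of 310 (binding); assembly uses 152 of 176 (slack = 24).
Slack constraints have shadow price 0 (complementary slackness).
From A_Bᵀ y = c: 4·y_varnish + 5·y_carpentry = 40; 1·y_varnish + 5·y_carpentry = 25.
This yields shadow prices y_varnish = 5, y_carpentry = 4.
Shadow price of assembly = 0.

0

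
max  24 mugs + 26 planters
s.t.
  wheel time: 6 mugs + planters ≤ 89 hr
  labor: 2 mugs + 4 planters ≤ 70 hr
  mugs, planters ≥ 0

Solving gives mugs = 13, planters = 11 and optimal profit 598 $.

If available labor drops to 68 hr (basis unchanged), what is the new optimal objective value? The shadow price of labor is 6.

586

Δb = -2, so new z* = 598 + (6)·(-2) = 598 − 12 = 586.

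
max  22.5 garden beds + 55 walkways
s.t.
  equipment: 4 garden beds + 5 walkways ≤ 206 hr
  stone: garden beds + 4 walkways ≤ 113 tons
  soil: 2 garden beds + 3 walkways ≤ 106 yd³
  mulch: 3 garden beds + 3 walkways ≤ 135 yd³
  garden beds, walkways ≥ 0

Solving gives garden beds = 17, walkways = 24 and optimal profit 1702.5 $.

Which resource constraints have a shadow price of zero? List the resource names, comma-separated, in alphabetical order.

equipment: 188/206 (slack 18)
stone: 113/113 (binding)
soil: 106/106 (binding)
mulch: 123/135 (slack 12)
By complementary slackness, a constraint with positive slack has shadow price 0 → equipment, mulch.

equipment, mulch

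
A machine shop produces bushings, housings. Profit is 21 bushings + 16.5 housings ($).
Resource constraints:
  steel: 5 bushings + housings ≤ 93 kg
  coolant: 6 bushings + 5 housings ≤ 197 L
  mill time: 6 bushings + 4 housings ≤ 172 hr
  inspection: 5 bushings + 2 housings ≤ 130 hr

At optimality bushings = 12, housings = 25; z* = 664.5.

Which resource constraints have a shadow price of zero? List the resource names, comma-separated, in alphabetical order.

steel: 85/93 (slack 8)
coolant: 197/197 (binding)
mill time: 172/172 (binding)
inspection: 110/130 (slack 20)
By complementary slackness, a constraint with positive slack has shadow price 0 → inspection, steel.

inspection, steel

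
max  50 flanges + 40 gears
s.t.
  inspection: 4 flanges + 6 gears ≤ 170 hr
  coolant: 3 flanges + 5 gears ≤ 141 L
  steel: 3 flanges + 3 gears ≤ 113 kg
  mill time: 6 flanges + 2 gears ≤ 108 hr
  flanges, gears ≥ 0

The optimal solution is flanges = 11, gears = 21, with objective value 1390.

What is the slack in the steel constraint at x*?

steel used = 3·11 + 3·21 = 96; slack = 113 − 96 = 17.

17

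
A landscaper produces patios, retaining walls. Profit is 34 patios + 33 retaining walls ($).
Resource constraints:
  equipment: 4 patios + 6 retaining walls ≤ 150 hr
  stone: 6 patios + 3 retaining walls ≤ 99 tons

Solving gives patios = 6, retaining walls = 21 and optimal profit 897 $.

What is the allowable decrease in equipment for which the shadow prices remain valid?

Binding constraints: equipment, stone. The basis is B = [[4,6],[6,3]] with det -24.
Per unit decrease in equipment, x* moves by d = (0.125, -0.25).
The basis stays optimal until retaining walls reaches 0; allowable decrease = 84 hr.

84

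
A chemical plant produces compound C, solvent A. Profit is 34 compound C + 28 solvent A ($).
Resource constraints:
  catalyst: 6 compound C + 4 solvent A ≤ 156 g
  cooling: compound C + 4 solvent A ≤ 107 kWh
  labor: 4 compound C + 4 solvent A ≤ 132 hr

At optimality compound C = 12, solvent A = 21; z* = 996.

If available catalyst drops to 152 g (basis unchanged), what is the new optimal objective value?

At the optimum: catalyst uses 156 of 156 (binding); cooling uses 96 of 107 (slack = 11); labor uses 132 of 132 (binding).
By complementary slackness, y = 0 for the non-binding constraint.
From A_Bᵀ y = c: 6·y_catalyst + 4·y_labor = 34; 4·y_catalyst + 4·y_labor = 28.
This yields shadow prices y_catalyst = 3, y_labor = 4.
Δz = y_catalyst·Δb = 3 × (-4) = -12, so new z* = 996 − 12 = 984.

984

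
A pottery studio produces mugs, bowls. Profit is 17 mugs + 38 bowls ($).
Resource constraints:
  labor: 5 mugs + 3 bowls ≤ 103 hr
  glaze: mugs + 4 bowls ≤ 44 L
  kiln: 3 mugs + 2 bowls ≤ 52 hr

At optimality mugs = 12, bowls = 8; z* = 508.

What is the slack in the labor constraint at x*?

labor used = 5·12 + 3·8 = 84; slack = 103 − 84 = 19.

19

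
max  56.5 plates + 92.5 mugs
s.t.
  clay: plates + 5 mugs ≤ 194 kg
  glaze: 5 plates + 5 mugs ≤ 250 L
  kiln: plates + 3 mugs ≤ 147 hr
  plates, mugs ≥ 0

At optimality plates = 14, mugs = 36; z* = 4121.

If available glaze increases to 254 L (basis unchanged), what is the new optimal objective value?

Binding: clay and glaze. Non-binding: kiln (25 unused).
By complementary slackness, y = 0 for the non-binding constraint.
Dual feasibility on the basic columns requires 1·y_clay + 5·y_glaze = 56.5, 5·y_clay + 5·y_glaze = 92.5.
→ y_clay = 9 and y_glaze = 9.5.
Δz = y_glaze·Δb = 9.5 × (4) = 38, so new z* = 4121 + 38 = 4159.

4159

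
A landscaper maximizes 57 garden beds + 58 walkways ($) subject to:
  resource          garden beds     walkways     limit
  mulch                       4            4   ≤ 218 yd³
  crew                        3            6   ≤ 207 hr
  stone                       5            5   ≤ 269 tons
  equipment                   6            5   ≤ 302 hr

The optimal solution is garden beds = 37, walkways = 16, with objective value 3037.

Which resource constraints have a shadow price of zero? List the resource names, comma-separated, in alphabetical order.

mulch, stone

mulch: 212/218 (slack 6)
crew: 207/207 (binding)
stone: 265/269 (slack 4)
equipment: 302/302 (binding)
By complementary slackness, a constraint with positive slack has shadow price 0 → mulch, stone.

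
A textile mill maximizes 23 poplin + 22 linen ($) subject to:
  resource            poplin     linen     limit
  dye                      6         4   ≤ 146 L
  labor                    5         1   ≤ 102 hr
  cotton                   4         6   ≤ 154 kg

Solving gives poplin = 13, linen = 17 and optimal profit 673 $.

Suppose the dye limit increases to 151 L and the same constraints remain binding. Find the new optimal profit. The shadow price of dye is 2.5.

Δb = 5, so new z* = 673 + (2.5)·(5) = 673 + 12.5 = 685.5.

685.5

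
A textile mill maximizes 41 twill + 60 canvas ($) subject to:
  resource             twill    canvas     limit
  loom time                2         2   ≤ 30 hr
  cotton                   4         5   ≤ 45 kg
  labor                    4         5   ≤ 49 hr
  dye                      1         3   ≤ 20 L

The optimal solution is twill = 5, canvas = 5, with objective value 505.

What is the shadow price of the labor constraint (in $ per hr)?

Binding: cotton and dye. Non-binding: loom time (10 unused), labor (4 unused).
By complementary slackness, y = 0 for the non-binding constraints.
The binding rows give the dual system: 4·y_cotton + 1·y_dye = 41 and 5·y_cotton + 3·y_dye = 60.
This yields shadow prices y_cotton = 9, y_dye = 5.
Shadow price of labor = 0.

0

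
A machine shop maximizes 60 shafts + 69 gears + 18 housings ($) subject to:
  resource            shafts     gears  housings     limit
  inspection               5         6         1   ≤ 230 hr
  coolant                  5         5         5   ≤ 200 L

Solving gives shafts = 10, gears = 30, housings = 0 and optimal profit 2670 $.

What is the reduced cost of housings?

Check each constraint at x*: inspection 230/230 (tight); coolant 200/200 (tight).
The binding rows give the dual system: 5·y_inspection + 5·y_coolant = 60 and 6·y_inspection + 5·y_coolant = 69.
→ y_inspection = 9 and y_coolant = 3.
Reduced cost of housings: c₃ − yᵀa₃ = 18 − (9·1 + 3·5) = 18 − 24 = -6.

-6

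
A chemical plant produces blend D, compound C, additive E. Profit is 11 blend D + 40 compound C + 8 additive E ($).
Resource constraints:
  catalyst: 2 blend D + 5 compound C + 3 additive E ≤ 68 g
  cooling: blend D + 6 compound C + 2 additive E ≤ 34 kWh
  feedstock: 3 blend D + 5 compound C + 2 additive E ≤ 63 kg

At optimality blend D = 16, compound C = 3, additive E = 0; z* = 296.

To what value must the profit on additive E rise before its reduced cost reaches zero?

Check each constraint at x*: catalyst 47/68 (slack 21); cooling 34/34 (tight); feedstock 63/63 (tight).
By complementary slackness, y = 0 for the non-binding constraint.
Dual feasibility on the basic columns requires 1·y_cooling + 3·y_feedstock = 11, 6·y_cooling + 5·y_feedstock = 40.
→ y_cooling = 5 and y_feedstock = 2.
additive E enters the basis when its profit ≥ yᵀa₃ = 5·2 + 2·2 = 14.

14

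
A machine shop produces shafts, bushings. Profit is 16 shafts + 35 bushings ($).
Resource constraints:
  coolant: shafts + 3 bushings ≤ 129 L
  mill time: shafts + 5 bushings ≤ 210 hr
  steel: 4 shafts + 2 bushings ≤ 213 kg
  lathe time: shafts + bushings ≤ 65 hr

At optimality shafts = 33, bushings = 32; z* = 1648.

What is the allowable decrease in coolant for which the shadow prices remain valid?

Binding constraints: coolant, lathe time. The basis is B = [[1,3],[1,1]] with det -2.
Per unit decrease in coolant, x* moves by d = (0.5, -0.5).
The basis stays optimal until steel becomes binding; allowable decrease = 17 L.

17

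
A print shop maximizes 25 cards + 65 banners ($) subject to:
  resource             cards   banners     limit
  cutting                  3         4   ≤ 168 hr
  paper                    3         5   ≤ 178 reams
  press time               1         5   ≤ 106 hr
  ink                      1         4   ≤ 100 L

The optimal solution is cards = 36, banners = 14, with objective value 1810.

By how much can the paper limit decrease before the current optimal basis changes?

72

Binding constraints: paper, press time. The basis is B = [[3,5],[1,5]] with det 10.
Per unit decrease in paper, x* moves by d = (-0.5, 0.1).
The basis stays optimal until cards reaches 0; allowable decrease = 72 reams.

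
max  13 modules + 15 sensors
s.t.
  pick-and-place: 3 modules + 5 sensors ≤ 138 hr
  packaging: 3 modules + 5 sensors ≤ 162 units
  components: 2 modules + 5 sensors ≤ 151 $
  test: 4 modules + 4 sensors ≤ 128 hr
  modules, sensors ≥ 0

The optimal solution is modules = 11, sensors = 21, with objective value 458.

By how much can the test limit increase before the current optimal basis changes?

56

Binding constraints: pick-and-place, test. The basis is B = [[3,5],[4,4]] with det -8.
Per unit increase in test, x* moves by d = (0.625, -0.375).
The basis stays optimal until sensors reaches 0; allowable increase = 56 hr.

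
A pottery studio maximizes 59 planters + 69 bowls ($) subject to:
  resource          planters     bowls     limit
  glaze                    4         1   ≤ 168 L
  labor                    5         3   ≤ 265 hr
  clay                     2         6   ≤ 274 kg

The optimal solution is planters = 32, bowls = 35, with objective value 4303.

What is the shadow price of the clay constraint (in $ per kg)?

7

Binding: labor and clay. Non-binding: glaze (5 unused).
Since glaze is not tight, its dual is 0.
Dual feasibility on the basic columns requires 5·y_labor + 2·y_clay = 59, 3·y_labor + 6·y_clay = 69.
Solving: y_labor = 9, y_clay = 7.
Shadow price of clay = 7.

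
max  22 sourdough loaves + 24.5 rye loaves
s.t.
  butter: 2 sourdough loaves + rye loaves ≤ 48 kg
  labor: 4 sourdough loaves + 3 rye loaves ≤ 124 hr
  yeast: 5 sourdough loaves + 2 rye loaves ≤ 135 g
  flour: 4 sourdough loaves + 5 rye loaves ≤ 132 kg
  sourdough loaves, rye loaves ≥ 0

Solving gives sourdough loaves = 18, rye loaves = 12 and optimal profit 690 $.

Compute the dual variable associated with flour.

Check each constraint at x*: butter 48/48 (tight); labor 108/124 (slack 16); yeast 114/135 (slack 21); flour 132/132 (tight).
By complementary slackness, y = 0 for the non-binding constraints.
Dual feasibility on the basic columns requires 2·y_butter + 4·y_flour = 22, 1·y_butter + 5·y_flour = 24.5.
Solving: y_butter = 2, y_flour = 4.5.
Shadow price of flour = 4.5.

4.5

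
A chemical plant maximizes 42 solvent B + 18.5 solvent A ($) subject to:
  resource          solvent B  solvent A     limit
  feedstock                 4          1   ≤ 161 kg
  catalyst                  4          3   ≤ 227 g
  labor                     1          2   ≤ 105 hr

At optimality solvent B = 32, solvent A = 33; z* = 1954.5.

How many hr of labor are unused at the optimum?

7

labor used = 1·32 + 2·33 = 98; slack = 105 − 98 = 7.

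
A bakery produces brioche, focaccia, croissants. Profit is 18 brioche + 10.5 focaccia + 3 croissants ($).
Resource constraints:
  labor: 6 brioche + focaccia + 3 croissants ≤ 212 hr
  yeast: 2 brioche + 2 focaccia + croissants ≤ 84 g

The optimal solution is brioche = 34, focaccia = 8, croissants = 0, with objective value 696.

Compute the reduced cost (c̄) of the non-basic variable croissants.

-6

Check each constraint at x*: labor 212/212 (tight); yeast 84/84 (tight).
The binding rows give the dual system: 6·y_labor + 2·y_yeast = 18 and 1·y_labor + 2·y_yeast = 10.5.
→ y_labor = 1.5 and y_yeast = 4.5.
Reduced cost of croissants: c₃ − yᵀa₃ = 3 − (1.5·3 + 4.5·1) = 3 − 9 = -6.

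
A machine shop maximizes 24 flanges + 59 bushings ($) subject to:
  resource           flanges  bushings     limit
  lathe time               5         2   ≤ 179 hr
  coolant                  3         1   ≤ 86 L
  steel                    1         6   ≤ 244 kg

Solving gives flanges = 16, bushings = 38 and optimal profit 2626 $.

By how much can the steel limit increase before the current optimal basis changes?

272

Binding constraints: coolant, steel. The basis is B = [[3,1],[1,6]] with det 17.
Per unit increase in steel, x* moves by d = (-0.0588, 0.1765).
The basis stays optimal until flanges reaches 0; allowable increase = 272 kg.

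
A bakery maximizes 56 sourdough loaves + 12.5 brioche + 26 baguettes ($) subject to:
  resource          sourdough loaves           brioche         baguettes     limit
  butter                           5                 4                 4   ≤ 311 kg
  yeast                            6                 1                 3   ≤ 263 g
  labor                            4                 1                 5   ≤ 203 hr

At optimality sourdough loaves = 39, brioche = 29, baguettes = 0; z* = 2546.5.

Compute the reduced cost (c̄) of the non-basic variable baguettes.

Check each constraint at x*: butter 311/311 (tight); yeast 263/263 (tight); labor 185/203 (slack 18).
By complementary slackness, y = 0 for the non-binding constraint.
From A_Bᵀ y = c: 5·y_butter + 6·y_yeast = 56; 4·y_butter + 1·y_yeast = 12.5.
Solving: y_butter = 1, y_yeast = 8.5.
Reduced cost of baguettes: c₃ − yᵀa₃ = 26 − (1·4 + 8.5·3) = 26 − 29.5 = -3.5.

-3.5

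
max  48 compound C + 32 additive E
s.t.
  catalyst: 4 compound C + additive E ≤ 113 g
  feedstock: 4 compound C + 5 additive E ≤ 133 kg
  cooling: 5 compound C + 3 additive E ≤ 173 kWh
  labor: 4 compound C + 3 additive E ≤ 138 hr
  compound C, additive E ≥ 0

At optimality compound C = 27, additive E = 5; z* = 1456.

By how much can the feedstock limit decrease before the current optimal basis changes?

Binding constraints: catalyst, feedstock. The basis is B = [[4,1],[4,5]] with det 16.
Per unit decrease in feedstock, x* moves by d = (0.0625, -0.25).
The basis stays optimal until additive E reaches 0; allowable decrease = 20 kg.

20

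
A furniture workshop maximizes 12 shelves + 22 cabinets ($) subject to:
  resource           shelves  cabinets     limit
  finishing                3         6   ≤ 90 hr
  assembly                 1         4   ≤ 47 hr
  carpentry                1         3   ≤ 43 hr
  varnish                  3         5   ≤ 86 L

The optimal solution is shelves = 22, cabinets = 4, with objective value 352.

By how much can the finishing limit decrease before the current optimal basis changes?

4

Binding constraints: finishing, varnish. The basis is B = [[3,6],[3,5]] with det -3.
Per unit decrease in finishing, x* moves by d = (1.6667, -1).
The basis stays optimal until cabinets reaches 0; allowable decrease = 4 hr.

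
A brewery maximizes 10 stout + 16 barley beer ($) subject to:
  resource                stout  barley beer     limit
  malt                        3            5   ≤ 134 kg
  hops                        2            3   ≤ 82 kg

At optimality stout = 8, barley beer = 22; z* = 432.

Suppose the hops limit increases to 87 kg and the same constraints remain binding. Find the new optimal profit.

442

Both malt and hops are binding at x*.
From A_Bᵀ y = c: 3·y_malt + 2·y_hops = 10; 5·y_malt + 3·y_hops = 16.
→ y_malt = 2 and y_hops = 2.
Δz = y_hops·Δb = 2 × (5) = 10, so new z* = 432 + 10 = 442.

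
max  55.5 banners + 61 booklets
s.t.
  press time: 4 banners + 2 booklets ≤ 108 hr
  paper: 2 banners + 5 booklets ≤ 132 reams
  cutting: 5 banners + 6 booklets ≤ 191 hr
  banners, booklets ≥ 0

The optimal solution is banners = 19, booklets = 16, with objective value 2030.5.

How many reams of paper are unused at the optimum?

14

paper used = 2·19 + 5·16 = 118; slack = 132 − 118 = 14.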